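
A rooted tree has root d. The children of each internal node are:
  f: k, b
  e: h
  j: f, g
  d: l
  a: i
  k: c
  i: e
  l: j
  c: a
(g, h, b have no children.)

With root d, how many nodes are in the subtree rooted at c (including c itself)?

5

The subtree rooted at c contains: c, a, i, e, h — 5 nodes.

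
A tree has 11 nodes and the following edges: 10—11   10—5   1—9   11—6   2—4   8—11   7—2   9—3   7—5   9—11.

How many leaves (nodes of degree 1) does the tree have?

5

The leaves are 1, 3, 4, 6, 8.
That is 5 leaves.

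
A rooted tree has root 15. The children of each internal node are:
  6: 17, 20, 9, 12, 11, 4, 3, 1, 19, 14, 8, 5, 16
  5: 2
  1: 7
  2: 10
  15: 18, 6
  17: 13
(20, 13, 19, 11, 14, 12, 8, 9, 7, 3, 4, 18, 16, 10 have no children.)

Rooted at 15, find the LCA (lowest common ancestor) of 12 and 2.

6

Path 12→root: 12 6 15; path 2→root: 2 5 6 15.
First common node: 6.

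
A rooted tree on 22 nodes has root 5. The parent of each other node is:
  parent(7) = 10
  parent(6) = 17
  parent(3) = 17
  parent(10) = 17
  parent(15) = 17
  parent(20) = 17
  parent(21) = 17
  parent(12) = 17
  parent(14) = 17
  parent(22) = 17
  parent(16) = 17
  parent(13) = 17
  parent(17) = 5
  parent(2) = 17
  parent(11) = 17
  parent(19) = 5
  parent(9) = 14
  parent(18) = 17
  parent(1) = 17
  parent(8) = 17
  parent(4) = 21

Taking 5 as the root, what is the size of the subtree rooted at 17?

The subtree rooted at 17 contains: 17, 22, 8, 18, 10, 6, 1, 13, 21, 14, 12, 11, 15, 3, 2, 16, 20, 7, 4, 9 — 20 nodes.

20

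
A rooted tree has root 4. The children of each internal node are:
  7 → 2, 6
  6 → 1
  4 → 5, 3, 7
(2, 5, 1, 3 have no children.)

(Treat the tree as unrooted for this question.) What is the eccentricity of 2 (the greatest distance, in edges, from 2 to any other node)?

Distances from 2 peak at 3, attained at 5 (1, 3 also at distance 3).
2 – 7 – 4 – 5

3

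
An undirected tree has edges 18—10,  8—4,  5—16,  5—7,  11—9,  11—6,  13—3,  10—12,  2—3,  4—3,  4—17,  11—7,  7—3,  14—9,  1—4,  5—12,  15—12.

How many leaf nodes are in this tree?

10

Degree-1 nodes: 1, 2, 6, 8, 13, 14, 15, 16, 17, 18 — 10 of them.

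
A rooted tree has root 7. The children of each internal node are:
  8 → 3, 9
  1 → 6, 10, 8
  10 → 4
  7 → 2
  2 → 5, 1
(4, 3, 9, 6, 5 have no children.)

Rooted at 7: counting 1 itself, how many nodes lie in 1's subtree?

Descendants of 1 (including itself): 1, 6, 8, 10, 9, 3, 4. That's 7.

7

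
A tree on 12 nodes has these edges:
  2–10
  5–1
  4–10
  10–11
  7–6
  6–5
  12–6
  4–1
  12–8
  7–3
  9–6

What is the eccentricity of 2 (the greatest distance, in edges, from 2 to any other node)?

A farthest node from 2 is 3 (8 also at distance 7).
The path 2-10-4-1-5-6-7-3 has 7 edges.

7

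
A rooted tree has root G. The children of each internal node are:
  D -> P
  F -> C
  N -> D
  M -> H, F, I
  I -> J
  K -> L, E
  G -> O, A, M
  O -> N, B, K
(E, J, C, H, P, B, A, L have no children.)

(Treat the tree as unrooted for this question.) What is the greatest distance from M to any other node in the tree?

5

A farthest node from M is P.
The path M – G – O – N – D – P has 5 edges.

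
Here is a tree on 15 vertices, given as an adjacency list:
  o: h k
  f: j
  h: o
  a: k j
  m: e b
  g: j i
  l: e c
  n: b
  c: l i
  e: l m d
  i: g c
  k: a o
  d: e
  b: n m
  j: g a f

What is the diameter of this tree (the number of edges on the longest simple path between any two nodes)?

12

BFS from h reaches n last, at distance 12; BFS from n confirms no node is farther.
Path: h - o - k - a - j - g - i - c - l - e - m - b - n.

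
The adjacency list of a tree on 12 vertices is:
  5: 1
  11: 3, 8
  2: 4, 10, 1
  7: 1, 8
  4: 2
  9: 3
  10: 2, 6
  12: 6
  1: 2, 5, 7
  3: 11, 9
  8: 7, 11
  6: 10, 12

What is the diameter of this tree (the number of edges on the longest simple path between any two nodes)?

BFS from 9 reaches 12 last, at distance 9; BFS from 12 confirms no node is farther.
Path: 9 - 3 - 11 - 8 - 7 - 1 - 2 - 10 - 6 - 12.

9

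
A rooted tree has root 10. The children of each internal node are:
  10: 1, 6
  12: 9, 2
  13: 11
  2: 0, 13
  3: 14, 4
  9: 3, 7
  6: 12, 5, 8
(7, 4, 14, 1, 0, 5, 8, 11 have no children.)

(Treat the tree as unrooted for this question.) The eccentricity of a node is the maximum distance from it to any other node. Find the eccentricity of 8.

5

The node farthest from 8 is 14 (11, 4 also at distance 5), via 8-6-12-9-3-14 — 5 edges.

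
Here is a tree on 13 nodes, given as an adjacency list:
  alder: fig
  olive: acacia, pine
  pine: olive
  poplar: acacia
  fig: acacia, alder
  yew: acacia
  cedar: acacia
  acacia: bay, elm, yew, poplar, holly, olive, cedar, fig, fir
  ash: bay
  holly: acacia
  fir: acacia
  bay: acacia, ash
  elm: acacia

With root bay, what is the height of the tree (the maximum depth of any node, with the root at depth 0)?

The longest root-to-leaf path is bay-acacia-olive-pine (3 edges).

3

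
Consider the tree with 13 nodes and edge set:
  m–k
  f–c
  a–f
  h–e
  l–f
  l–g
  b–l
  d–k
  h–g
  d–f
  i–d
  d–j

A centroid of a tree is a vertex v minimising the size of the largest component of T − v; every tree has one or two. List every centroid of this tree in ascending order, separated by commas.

f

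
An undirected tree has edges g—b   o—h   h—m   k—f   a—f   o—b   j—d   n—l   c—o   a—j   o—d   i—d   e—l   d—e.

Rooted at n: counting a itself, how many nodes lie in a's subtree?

3

a's subtree: {a, f, k}, size 3.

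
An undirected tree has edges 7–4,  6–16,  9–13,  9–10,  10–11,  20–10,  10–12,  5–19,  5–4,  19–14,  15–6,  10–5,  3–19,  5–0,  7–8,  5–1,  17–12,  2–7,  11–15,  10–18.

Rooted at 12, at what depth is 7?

Path from 12 to 7: 12–10–5–4–7, which has 4 edges.

4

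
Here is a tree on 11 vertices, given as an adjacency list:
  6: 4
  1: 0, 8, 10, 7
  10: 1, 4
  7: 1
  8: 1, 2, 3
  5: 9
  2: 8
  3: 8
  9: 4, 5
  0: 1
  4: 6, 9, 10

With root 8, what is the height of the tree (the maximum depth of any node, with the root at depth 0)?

5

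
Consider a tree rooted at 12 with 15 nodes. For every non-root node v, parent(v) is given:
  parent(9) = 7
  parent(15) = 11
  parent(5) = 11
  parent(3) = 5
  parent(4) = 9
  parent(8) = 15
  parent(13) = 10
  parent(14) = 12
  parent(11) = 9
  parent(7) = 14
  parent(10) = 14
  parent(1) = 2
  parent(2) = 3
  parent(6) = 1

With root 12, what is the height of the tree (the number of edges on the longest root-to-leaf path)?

A deepest node is 6, reached by 12 → 14 → 7 → 9 → 11 → 5 → 3 → 2 → 1 → 6.
That path has 9 edges, so the height is 9.

9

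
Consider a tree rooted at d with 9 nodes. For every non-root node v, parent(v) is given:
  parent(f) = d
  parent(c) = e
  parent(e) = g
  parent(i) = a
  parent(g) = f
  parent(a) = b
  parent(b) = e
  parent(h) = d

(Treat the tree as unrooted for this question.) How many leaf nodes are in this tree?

Exactly 3 nodes have a single neighbour: c, h, i.

3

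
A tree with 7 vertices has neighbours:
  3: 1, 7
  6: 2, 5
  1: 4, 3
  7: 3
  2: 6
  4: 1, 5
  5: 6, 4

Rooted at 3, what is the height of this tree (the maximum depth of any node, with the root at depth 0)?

5

A deepest node is 2, reached by 3 – 1 – 4 – 5 – 6 – 2.
That path has 5 edges, so the height is 5.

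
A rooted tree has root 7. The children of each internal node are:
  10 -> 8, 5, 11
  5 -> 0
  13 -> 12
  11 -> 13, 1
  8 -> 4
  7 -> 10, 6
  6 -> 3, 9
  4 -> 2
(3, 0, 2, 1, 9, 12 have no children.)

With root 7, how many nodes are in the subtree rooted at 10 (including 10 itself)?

10

Descendants of 10 (including itself): 10, 5, 8, 11, 0, 4, 13, 1, 2, 12. That's 10.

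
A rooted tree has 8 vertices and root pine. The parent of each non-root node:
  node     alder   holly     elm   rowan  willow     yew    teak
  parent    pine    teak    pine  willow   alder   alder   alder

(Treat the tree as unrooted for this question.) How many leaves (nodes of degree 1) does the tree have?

The leaves are elm, holly, rowan, yew.
That is 4 leaves.

4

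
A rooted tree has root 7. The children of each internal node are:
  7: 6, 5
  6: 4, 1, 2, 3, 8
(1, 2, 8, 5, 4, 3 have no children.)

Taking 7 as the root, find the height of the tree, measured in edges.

2

3 sits deepest: 7-6-3 — 2 edges from the root.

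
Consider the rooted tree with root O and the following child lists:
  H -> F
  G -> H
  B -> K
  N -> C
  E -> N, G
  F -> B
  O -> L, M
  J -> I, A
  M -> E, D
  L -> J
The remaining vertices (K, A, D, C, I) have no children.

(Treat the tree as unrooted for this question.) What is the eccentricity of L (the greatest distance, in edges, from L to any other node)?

8

A farthest node from L is K.
The path L–O–M–E–G–H–F–B–K has 8 edges.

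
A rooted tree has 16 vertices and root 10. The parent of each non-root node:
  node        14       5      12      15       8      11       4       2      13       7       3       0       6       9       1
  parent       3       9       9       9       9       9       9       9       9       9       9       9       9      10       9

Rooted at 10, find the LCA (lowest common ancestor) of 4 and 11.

Ancestors of 4 (toward the root): 4, 9, 10.
Ancestors of 11: 11, 9, 10.
The deepest node appearing in both lists is 9.

9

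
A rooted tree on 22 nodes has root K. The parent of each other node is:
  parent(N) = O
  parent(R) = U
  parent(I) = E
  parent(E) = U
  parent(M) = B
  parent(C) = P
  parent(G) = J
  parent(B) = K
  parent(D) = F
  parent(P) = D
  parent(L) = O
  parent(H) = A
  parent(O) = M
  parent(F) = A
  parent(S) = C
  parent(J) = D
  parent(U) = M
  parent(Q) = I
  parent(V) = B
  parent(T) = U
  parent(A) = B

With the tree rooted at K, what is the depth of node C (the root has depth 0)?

K – B – A – F – D – P – C — 6 edges.

6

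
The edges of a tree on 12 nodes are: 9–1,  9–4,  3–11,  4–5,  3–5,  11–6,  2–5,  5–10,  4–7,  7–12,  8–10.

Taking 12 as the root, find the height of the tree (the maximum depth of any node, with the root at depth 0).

The longest root-to-leaf path is 12 – 7 – 4 – 5 – 3 – 11 – 6 (6 edges).

6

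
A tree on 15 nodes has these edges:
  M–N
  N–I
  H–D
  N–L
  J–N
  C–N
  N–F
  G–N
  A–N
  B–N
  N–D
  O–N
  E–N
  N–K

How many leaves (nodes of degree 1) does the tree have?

13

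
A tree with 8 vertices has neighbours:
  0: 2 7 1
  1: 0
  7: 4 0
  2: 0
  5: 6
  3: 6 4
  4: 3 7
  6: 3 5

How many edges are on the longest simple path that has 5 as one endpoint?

The node farthest from 5 is 1 (2 also at distance 6), via 5–6–3–4–7–0–1 — 6 edges.

6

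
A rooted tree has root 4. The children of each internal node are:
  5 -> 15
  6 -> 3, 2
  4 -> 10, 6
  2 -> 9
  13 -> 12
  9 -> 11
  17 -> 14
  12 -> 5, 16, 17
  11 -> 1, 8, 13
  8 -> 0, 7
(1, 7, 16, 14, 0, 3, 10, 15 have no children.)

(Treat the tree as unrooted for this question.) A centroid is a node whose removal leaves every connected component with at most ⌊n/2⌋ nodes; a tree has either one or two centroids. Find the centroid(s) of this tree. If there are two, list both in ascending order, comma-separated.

11

If 11 is removed the pieces have sizes 7, 6, 3, 1, all ≤ ⌊18/2⌋ = 9.
Every other node leaves some component of size > 9, so the centroid is unique.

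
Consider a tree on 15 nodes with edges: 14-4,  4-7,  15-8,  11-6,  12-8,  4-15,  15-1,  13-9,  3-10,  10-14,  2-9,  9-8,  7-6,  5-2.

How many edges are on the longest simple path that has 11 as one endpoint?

A farthest node from 11 is 5.
The path 11 – 6 – 7 – 4 – 15 – 8 – 9 – 2 – 5 has 8 edges.

8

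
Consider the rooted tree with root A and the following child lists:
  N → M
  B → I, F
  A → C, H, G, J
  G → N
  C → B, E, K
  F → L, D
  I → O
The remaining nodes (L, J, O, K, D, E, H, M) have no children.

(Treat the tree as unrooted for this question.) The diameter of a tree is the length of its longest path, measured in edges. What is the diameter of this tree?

Starting from M, a farthest node is L at distance 7.
One longest path: M – N – G – A – C – B – F – L.
So the diameter is 7.

7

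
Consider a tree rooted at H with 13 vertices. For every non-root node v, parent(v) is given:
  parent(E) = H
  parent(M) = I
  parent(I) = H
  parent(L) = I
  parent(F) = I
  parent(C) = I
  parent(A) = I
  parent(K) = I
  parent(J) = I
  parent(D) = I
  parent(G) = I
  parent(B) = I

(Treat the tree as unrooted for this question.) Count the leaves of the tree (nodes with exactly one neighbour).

Degree-1 nodes: A, B, C, D, E, F, G, J, K, L, M — 11 of them.

11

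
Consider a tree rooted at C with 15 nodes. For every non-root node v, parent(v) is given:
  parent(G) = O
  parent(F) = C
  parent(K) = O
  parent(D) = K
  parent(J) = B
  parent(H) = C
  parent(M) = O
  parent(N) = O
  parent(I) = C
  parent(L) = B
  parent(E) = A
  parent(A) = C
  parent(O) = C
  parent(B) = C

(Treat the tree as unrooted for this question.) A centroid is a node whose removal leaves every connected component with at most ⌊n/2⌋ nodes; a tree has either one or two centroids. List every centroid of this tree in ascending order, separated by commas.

C

If C is removed the pieces have sizes 6, 3, 2, 1, 1, 1, all ≤ ⌊15/2⌋ = 7.
Every other node leaves some component of size > 7, so the centroid is unique.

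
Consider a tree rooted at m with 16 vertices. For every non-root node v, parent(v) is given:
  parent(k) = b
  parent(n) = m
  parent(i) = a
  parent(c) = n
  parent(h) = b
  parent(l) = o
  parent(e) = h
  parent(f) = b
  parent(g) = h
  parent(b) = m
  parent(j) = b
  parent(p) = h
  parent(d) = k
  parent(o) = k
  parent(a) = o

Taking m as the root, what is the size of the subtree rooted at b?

13

The subtree rooted at b contains: b, f, h, k, j, e, g, p, o, d, l, a, i — 13 nodes.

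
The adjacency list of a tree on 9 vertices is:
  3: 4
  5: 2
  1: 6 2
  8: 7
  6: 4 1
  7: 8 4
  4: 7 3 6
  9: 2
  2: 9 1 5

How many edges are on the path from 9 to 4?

Walking from 9: 9–2–1–6–4. Length 4.

4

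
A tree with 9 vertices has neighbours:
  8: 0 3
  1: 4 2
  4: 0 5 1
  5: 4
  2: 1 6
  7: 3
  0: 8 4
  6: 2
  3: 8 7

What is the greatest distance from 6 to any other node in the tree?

7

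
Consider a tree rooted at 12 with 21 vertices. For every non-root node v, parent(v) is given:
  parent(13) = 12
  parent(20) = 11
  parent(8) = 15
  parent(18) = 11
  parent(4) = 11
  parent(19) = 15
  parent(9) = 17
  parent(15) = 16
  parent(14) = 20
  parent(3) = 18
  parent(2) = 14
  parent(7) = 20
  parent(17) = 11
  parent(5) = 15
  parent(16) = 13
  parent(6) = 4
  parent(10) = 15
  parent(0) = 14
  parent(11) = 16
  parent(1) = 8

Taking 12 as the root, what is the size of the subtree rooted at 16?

19

16's subtree: {16, 11, 15, 20, 18, 4, 17, 5, 8, 19, 10, 14, 7, 3, 6, 9, 1, 2, 0}, size 19.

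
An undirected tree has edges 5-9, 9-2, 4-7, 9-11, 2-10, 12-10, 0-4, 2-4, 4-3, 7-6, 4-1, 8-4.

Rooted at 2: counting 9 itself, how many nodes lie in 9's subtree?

The subtree rooted at 9 contains: 9, 5, 11 — 3 nodes.

3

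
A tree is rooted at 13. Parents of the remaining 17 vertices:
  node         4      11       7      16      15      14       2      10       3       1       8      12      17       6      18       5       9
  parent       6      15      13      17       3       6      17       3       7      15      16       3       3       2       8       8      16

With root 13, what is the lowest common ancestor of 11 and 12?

Ancestors of 11 (toward the root): 11, 15, 3, 7, 13.
Ancestors of 12: 12, 3, 7, 13.
The deepest node appearing in both lists is 3.

3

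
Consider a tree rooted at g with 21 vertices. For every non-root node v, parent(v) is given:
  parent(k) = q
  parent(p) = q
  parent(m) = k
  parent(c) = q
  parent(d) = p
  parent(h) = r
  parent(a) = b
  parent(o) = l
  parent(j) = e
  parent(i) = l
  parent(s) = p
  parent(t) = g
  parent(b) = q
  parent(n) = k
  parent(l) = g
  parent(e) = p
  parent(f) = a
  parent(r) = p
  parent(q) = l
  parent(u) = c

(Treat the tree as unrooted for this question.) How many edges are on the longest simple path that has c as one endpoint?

4

Distances from c peak at 4, attained at j (h, f, t also at distance 4).
c–q–p–e–j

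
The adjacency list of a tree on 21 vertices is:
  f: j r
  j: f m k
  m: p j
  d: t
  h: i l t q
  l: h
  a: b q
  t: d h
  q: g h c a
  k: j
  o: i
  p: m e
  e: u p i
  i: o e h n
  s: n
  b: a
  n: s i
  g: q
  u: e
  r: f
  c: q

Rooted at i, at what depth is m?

i – e – p – m — 3 edges.

3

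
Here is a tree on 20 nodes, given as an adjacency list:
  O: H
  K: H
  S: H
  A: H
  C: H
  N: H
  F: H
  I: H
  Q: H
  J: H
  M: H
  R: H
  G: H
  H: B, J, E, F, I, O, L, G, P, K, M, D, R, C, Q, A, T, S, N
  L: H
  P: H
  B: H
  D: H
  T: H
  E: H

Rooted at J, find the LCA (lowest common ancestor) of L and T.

Path L→root: L H J; path T→root: T H J.
First common node: H.

H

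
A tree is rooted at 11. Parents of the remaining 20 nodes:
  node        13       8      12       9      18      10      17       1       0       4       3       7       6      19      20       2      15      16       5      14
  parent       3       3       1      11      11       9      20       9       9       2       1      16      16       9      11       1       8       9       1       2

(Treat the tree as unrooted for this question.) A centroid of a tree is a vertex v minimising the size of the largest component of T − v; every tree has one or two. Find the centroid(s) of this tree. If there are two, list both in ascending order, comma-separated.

Removing 9 splits the tree into components of sizes 10, 4, 3, 1, 1, 1; the largest is 10 ≤ ⌊21/2⌋ = 10.
No neighbour of 9 does as well, so 9 is the unique centroid.

9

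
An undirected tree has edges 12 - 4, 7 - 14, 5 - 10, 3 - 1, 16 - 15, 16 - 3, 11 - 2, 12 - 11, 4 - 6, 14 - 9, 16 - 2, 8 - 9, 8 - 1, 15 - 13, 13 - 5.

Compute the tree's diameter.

11

Starting from 6, a farthest node is 7 at distance 11.
One longest path: 6-4-12-11-2-16-3-1-8-9-14-7.
So the diameter is 11.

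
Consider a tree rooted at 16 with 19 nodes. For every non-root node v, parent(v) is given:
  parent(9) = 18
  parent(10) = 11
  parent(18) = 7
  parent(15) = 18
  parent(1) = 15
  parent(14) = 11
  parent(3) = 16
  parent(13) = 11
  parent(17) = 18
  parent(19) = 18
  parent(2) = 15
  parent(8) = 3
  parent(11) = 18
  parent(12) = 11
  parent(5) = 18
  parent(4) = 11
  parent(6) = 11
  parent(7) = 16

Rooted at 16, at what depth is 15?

Climbing from 15 to the root: 15–18–7–16. That's 3 steps.

3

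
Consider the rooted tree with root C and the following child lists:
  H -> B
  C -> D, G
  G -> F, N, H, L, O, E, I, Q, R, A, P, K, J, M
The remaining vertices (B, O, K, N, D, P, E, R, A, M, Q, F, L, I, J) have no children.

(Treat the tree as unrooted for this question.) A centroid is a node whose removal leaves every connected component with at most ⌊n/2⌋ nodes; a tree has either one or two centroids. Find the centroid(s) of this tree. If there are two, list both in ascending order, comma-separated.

G

If G is removed the pieces have sizes 2, 2, 1, 1, 1, 1, 1, 1, 1, 1, 1, 1, 1, 1, 1, all ≤ ⌊18/2⌋ = 9.
Every other node leaves some component of size > 9, so the centroid is unique.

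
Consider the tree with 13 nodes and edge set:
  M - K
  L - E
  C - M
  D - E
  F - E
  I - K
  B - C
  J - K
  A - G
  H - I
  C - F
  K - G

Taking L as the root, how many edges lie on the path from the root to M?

4

Path from L to M: L → E → F → C → M, which has 4 edges.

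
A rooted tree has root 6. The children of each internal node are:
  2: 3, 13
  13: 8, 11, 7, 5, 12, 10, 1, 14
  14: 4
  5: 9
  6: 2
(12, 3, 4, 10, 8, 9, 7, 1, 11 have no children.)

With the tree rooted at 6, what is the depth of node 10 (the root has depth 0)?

Climbing from 10 to the root: 10 – 13 – 2 – 6. That's 3 steps.

3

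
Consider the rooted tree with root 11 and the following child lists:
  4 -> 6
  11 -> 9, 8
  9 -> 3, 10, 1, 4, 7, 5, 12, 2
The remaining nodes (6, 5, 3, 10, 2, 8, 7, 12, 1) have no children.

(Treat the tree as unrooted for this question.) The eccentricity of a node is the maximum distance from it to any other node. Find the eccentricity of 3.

3

Distances from 3 peak at 3, attained at 8 (6 also at distance 3).
3-9-11-8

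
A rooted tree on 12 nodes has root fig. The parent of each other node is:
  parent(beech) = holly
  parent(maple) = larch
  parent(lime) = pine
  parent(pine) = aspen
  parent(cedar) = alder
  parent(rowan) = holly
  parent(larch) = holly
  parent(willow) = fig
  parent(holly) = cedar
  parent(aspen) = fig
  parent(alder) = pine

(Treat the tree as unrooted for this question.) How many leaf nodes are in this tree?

Exactly 5 nodes have a single neighbour: beech, lime, maple, rowan, willow.

5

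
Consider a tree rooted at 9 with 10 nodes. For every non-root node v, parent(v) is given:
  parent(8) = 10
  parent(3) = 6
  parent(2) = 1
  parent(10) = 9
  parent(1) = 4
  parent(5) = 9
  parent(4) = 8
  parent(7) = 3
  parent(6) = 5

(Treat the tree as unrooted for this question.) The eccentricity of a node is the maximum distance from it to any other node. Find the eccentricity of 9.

5

A farthest node from 9 is 2.
The path 9-10-8-4-1-2 has 5 edges.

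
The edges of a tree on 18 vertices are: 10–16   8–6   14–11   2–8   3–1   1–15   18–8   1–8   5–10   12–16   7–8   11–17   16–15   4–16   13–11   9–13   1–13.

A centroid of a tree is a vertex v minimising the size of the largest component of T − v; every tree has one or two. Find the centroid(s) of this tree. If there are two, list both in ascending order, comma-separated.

Removing 1 splits the tree into components of sizes 6, 5, 5, 1; the largest is 6 ≤ ⌊18/2⌋ = 9.
Every other node leaves some component of size > 9, so the centroid is unique.

1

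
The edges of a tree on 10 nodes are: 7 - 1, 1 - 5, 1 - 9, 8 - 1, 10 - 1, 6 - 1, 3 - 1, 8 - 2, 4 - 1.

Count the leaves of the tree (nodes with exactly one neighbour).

8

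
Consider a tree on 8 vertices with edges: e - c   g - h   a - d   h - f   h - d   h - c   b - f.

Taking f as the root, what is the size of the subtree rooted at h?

Descendants of h (including itself): h, c, d, g, e, a. That's 6.

6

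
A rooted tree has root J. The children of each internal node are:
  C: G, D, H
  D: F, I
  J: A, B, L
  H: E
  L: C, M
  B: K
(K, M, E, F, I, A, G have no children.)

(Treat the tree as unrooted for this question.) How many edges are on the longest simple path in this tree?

Starting from K, a farthest node is I at distance 6.
One longest path: K - B - J - L - C - D - I.
So the diameter is 6.

6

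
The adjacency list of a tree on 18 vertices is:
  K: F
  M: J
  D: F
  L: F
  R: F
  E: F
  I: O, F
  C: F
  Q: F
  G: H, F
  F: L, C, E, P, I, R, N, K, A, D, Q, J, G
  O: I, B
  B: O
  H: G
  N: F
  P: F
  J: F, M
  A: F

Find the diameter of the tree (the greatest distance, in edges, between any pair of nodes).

5

A longest path is B - O - I - F - J - M, with 5 edges.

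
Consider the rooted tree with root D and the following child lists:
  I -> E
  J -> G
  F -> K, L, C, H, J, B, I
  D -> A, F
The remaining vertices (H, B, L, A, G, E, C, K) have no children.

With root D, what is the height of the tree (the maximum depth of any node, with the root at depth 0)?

A deepest node is G, reached by D-F-J-G.
That path has 3 edges, so the height is 3.

3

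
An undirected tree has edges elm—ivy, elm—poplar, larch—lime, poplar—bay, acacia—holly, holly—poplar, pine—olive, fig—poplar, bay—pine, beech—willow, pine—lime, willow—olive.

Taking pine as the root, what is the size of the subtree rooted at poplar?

The subtree rooted at poplar contains: poplar, holly, fig, elm, acacia, ivy — 6 nodes.

6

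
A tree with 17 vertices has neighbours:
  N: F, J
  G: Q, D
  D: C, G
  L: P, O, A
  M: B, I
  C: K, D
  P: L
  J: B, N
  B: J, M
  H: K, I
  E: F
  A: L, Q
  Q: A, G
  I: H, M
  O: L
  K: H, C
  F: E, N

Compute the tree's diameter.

15

BFS from E reaches P last, at distance 15; BFS from P confirms no node is farther.
Path: E – F – N – J – B – M – I – H – K – C – D – G – Q – A – L – P.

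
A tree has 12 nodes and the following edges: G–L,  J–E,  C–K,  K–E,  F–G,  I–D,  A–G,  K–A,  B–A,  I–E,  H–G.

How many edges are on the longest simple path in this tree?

A longest path is L–G–A–K–E–I–D, with 6 edges.

6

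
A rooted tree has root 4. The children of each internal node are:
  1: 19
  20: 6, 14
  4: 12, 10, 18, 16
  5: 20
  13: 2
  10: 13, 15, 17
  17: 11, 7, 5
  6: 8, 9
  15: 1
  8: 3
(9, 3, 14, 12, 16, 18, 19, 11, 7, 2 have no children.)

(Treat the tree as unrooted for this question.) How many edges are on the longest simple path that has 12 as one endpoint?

8

Distances from 12 peak at 8, attained at 3.
12–4–10–17–5–20–6–8–3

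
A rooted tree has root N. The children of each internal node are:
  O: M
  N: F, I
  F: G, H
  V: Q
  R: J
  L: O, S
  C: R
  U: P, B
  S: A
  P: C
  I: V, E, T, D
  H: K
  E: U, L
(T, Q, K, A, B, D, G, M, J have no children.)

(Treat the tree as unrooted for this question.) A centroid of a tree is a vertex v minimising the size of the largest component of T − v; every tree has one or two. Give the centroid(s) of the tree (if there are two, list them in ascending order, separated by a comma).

E

If E is removed the pieces have sizes 10, 6, 5, all ≤ ⌊22/2⌋ = 11.
No neighbour of E does as well, so E is the unique centroid.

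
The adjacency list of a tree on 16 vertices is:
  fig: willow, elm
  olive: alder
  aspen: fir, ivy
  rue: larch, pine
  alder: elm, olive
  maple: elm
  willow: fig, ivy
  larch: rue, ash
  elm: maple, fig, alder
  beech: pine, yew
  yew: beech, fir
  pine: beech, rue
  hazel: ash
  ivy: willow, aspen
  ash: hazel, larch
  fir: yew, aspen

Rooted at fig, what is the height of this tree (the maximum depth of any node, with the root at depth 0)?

11

hazel sits deepest: fig → willow → ivy → aspen → fir → yew → beech → pine → rue → larch → ash → hazel — 11 edges from the root.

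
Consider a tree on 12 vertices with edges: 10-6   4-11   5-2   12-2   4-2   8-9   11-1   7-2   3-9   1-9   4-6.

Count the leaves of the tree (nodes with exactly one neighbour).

6

Degree-1 nodes: 3, 5, 7, 8, 10, 12 — 6 of them.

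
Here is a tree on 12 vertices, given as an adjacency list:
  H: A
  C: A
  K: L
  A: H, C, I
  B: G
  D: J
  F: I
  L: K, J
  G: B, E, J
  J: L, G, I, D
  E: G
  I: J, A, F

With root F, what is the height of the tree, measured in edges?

4

The longest root-to-leaf path is F-I-J-G-E (4 edges).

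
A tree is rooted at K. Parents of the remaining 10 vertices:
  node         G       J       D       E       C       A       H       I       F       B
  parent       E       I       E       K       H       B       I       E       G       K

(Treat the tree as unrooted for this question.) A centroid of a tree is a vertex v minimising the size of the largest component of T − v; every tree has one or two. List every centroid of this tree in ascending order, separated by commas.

E

Delete E: the remaining components have sizes 4, 3, 2, 1. Max 4 ≤ 5, so E is a centroid.
No neighbour of E does as well, so E is the unique centroid.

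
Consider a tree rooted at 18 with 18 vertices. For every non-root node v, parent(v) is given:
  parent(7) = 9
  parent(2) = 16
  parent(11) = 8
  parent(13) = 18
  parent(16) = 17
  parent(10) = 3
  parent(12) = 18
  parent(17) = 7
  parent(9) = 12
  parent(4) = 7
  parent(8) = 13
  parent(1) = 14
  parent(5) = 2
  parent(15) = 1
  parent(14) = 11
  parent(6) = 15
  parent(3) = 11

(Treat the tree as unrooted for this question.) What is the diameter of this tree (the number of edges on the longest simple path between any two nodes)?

Starting from 6, a farthest node is 5 at distance 14.
One longest path: 6 – 15 – 1 – 14 – 11 – 8 – 13 – 18 – 12 – 9 – 7 – 17 – 16 – 2 – 5.
So the diameter is 14.

14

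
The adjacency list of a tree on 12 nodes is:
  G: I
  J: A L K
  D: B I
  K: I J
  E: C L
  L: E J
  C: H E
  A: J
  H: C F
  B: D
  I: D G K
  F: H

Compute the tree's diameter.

A longest path is F - H - C - E - L - J - K - I - D - B, with 9 edges.

9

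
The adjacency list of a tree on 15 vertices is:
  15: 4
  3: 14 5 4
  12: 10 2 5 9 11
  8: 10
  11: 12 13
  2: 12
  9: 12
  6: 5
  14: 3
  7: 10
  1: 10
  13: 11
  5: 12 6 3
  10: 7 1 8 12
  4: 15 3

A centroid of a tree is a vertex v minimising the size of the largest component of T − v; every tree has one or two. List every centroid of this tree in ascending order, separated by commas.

12

Removing 12 splits the tree into components of sizes 6, 4, 2, 1, 1; the largest is 6 ≤ ⌊15/2⌋ = 7.
No neighbour of 12 does as well, so 12 is the unique centroid.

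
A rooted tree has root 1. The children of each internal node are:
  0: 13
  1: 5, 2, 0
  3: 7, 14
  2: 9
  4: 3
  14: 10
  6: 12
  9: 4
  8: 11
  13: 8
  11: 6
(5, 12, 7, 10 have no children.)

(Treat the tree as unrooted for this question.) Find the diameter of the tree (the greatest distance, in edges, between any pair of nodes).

12

BFS from 12 reaches 10 last, at distance 12; BFS from 10 confirms no node is farther.
Path: 12 – 6 – 11 – 8 – 13 – 0 – 1 – 2 – 9 – 4 – 3 – 14 – 10.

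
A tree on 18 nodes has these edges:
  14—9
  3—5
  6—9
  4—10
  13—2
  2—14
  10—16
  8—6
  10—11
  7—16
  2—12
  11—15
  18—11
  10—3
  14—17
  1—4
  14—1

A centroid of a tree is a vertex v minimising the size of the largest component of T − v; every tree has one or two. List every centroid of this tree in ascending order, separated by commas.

Removing 1 splits the tree into components of sizes 9, 8; the largest is 9 ≤ ⌊18/2⌋ = 9.
4 is adjacent to 1 and is also a centroid (the largest component after removing it is likewise 9).

1, 4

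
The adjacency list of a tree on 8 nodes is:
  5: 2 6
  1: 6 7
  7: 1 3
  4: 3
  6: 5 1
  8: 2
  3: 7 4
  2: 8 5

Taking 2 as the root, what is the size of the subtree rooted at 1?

4

1's subtree: {1, 7, 3, 4}, size 4.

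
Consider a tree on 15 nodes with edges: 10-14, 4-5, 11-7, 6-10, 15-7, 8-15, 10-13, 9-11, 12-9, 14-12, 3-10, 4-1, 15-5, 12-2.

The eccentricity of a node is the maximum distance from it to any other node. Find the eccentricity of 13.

10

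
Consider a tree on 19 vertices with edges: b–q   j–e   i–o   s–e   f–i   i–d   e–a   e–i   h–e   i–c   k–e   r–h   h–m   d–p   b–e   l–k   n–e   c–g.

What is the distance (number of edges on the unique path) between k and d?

3

k – e – i – d: 3 edges.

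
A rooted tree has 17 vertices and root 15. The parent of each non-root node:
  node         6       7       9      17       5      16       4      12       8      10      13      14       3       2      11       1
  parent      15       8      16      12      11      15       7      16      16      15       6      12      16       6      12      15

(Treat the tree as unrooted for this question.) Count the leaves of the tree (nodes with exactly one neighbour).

Exactly 10 nodes have a single neighbour: 1, 2, 3, 4, 5, 9, 10, 13, 14, 17.

10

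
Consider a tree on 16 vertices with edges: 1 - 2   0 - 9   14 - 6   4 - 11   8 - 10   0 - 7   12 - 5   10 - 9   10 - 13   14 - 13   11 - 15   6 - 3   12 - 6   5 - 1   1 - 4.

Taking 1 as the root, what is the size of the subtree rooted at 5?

11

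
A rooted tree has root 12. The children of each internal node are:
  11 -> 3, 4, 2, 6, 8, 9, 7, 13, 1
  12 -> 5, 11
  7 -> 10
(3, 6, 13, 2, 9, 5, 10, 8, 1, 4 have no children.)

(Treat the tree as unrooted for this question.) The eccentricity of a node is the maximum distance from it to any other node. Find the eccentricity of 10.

4

The node farthest from 10 is 5, via 10-7-11-12-5 — 4 edges.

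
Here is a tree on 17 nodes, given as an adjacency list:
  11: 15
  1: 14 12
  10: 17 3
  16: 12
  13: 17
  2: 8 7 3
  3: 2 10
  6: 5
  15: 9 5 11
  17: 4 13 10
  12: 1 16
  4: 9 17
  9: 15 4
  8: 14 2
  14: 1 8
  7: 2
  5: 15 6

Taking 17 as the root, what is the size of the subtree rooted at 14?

4

Descendants of 14 (including itself): 14, 1, 12, 16. That's 4.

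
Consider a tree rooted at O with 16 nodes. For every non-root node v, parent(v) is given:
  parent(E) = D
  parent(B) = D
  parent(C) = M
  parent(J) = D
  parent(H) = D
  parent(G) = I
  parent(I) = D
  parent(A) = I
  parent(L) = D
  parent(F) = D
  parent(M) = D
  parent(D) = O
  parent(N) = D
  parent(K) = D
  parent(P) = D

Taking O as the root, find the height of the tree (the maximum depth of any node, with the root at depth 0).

3

The longest root-to-leaf path is O-D-I-A (3 edges).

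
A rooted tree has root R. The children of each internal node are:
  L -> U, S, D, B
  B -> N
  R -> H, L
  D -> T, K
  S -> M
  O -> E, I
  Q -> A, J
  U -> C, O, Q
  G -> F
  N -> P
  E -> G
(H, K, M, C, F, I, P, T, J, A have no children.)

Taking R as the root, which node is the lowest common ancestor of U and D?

L

Path U→root: U L R; path D→root: D L R.
First common node: L.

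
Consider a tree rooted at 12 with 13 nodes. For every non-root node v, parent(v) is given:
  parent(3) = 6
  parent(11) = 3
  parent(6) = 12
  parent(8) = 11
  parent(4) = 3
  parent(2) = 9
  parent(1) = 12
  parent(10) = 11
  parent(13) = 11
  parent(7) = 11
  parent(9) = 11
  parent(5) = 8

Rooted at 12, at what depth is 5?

5

Climbing from 5 to the root: 5 → 8 → 11 → 3 → 6 → 12. That's 5 steps.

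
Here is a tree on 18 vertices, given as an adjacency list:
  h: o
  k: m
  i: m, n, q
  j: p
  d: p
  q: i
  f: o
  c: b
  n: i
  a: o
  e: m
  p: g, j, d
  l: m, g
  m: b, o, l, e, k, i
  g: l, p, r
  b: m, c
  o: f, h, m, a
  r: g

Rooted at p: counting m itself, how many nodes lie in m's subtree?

The subtree rooted at m contains: m, e, o, i, b, k, a, h, f, n, q, c — 12 nodes.

12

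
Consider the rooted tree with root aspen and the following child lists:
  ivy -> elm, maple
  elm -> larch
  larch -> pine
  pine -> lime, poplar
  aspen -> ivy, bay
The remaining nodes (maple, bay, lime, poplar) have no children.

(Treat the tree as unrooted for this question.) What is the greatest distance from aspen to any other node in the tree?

5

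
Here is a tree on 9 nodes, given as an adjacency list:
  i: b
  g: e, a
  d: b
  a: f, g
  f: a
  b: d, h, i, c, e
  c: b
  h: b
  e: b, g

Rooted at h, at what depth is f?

5

h → b → e → g → a → f — 5 edges.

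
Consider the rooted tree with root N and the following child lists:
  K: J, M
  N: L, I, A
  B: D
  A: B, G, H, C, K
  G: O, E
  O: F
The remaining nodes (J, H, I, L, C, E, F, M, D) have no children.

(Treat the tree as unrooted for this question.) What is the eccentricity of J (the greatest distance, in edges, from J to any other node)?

5

The node farthest from J is F, via J – K – A – G – O – F — 5 edges.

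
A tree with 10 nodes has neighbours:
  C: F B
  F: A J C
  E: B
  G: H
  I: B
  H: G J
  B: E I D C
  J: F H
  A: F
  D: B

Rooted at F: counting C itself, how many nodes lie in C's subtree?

5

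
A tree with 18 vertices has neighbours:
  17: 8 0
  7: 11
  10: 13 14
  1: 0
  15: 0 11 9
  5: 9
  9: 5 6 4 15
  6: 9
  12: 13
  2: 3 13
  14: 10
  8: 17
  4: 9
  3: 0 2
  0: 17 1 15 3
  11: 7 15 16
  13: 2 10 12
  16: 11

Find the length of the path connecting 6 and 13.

6

The path is 6 – 9 – 15 – 0 – 3 – 2 – 13, which has 6 edges.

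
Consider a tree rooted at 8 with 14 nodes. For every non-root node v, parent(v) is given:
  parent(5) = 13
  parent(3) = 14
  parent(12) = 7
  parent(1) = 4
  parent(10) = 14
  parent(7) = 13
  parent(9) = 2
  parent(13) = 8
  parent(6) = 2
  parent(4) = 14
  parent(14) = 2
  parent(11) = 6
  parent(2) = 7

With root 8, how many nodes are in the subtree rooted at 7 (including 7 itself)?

11

Descendants of 7 (including itself): 7, 12, 2, 9, 14, 6, 10, 3, 4, 11, 1. That's 11.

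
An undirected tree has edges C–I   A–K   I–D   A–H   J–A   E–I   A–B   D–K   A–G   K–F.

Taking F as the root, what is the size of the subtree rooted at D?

4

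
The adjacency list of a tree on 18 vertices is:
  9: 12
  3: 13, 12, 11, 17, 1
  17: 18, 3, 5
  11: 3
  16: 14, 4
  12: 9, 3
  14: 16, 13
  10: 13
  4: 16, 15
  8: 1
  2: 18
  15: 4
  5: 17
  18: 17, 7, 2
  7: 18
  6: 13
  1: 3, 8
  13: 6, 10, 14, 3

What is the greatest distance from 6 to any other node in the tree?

A farthest node from 6 is 7 (15, 2 also at distance 5).
The path 6-13-3-17-18-7 has 5 edges.

5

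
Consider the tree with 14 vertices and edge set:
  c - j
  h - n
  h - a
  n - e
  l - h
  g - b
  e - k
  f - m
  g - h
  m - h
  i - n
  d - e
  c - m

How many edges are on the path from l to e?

3

l - h - n - e: 3 edges.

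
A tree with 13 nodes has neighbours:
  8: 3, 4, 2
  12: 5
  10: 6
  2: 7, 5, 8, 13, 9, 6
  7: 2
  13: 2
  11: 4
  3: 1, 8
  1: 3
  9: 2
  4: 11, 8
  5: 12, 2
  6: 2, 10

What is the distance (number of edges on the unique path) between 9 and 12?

Walking from 9: 9–2–5–12. Length 3.

3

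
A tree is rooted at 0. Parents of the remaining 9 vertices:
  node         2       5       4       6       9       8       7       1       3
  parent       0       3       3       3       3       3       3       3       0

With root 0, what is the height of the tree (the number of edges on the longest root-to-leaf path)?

4 sits deepest: 0 → 3 → 4 — 2 edges from the root.

2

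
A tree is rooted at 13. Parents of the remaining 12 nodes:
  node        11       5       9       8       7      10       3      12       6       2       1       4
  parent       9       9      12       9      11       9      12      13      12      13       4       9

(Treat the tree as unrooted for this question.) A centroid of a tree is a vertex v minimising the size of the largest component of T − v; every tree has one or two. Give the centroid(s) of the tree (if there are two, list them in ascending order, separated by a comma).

Delete 9: the remaining components have sizes 5, 2, 2, 1, 1, 1. Max 5 ≤ 6, so 9 is a centroid.
No neighbour of 9 does as well, so 9 is the unique centroid.

9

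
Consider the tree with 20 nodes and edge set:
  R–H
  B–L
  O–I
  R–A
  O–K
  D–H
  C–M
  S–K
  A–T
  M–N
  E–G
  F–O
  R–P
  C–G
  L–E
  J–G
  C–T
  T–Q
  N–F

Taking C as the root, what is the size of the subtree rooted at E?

3

The subtree rooted at E contains: E, L, B — 3 nodes.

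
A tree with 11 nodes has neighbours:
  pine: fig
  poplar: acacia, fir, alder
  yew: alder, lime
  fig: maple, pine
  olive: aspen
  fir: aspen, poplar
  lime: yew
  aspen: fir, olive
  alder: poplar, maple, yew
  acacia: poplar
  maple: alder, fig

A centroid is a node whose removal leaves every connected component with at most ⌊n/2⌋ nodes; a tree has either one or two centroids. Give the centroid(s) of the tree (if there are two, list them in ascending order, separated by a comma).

alder

If alder is removed the pieces have sizes 5, 3, 2, all ≤ ⌊11/2⌋ = 5.
Every other node leaves some component of size > 5, so the centroid is unique.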